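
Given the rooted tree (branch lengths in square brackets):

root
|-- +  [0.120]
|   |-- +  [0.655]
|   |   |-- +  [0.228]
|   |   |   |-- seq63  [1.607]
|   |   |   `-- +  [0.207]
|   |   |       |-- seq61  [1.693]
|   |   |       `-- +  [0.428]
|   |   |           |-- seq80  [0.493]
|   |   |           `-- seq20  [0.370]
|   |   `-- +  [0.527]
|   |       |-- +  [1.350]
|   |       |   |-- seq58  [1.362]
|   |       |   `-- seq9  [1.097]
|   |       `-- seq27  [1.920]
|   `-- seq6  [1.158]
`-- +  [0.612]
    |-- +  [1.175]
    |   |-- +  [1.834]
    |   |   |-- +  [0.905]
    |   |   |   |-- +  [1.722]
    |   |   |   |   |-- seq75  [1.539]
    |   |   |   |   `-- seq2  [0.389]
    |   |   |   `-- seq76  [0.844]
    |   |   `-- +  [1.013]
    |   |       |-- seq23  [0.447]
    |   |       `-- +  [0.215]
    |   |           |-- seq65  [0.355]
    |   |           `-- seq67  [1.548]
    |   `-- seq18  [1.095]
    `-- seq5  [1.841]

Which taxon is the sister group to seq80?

seq20

seq80 attaches to the tree at the node subtending (seq80,seq20).
The other lineage descending from that same node — the sister group — is the single tip seq20.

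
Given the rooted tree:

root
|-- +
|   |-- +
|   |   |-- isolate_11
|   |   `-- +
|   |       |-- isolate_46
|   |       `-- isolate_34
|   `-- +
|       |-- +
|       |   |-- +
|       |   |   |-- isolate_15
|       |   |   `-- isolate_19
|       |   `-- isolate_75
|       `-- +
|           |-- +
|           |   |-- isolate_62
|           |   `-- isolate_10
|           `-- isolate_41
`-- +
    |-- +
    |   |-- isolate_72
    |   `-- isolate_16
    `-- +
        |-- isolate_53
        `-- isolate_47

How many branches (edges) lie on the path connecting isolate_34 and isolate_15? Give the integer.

7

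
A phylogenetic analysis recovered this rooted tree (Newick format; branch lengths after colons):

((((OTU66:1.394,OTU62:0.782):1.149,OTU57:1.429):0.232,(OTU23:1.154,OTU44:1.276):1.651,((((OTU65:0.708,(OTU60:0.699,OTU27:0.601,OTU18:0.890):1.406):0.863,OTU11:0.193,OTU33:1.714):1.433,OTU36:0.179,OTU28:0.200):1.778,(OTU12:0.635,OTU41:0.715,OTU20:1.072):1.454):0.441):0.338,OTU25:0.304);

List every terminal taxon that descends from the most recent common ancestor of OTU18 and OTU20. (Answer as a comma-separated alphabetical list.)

OTU11, OTU12, OTU18, OTU20, OTU27, OTU28, OTU33, OTU36, OTU41, OTU60, OTU65

Tracing OTU18: it sits inside (OTU60,OTU27,OTU18).
Tracing OTU20: it sits inside (OTU12,OTU41,OTU20).
The smallest clade enclosing both is ((((OTU65,(OTU60,OTU27,OTU18)),OTU11,OTU33),OTU36,OTU28),(OTU12,OTU41,OTU20)); the answer is its 11 terminal taxa in alphabetical order.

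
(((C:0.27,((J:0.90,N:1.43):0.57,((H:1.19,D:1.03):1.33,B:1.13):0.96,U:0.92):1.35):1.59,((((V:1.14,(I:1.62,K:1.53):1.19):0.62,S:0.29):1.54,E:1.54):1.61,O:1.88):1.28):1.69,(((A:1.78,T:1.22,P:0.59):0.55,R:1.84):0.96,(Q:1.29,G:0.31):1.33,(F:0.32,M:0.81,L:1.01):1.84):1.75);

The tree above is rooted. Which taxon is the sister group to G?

G attaches to the tree at the node subtending (Q,G).
The other lineage descending from that same node — the sister group — is the single tip Q.

Q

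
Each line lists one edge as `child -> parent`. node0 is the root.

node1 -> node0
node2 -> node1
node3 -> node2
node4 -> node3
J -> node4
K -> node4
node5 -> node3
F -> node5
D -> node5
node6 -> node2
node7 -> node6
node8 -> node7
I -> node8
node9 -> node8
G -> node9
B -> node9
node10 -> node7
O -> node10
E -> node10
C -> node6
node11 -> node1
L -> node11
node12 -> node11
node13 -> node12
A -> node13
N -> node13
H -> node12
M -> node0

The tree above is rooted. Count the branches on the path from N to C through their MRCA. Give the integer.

7

The MRCA of N and C is the node subtending ((((J,K),(F,D)),(((I,(G,B)),(O,E)),C)),(L,((A,N),H))).
From N up to that node: 4 branches. From C up to the same node: 3 branches. Total: 4 + 3 = 7.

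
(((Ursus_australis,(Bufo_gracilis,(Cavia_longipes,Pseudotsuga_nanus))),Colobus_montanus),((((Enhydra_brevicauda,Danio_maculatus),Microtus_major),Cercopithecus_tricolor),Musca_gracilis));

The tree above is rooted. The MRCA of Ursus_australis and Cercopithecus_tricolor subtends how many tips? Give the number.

10

The MRCA of Ursus_australis and Cercopithecus_tricolor is the root, so the clade is the entire tree.
That clade contains 10 terminal taxa: Bufo_gracilis, Cavia_longipes, Cercopithecus_tricolor, Colobus_montanus, Danio_maculatus, Enhydra_brevicauda, Microtus_major, Musca_gracilis, Pseudotsuga_nanus, Ursus_australis.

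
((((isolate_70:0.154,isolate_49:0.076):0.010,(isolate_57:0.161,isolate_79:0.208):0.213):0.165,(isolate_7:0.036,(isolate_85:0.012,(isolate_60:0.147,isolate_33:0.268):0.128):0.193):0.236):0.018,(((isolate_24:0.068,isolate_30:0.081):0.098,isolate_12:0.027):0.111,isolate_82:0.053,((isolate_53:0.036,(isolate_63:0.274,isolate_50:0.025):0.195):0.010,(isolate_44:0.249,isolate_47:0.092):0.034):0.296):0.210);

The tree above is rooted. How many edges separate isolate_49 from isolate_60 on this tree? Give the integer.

The MRCA of isolate_49 and isolate_60 is the node subtending (((isolate_70,isolate_49),(isolate_57,isolate_79)),(isolate_7,(isolate_85,(isolate_60,isolate_33)))).
From isolate_49 up to that node: 3 branches. From isolate_60 up to the same node: 4 branches. Total: 3 + 4 = 7.

7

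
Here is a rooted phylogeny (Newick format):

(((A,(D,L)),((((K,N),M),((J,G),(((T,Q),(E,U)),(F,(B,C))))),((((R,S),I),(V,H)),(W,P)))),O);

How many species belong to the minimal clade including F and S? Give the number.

The MRCA of F and S is the node subtending ((((K,N),M),((J,G),(((T,Q),(E,U)),(F,(B,C))))),((((R,S),I),(V,H)),(W,P))).
That clade contains 19 terminal taxa: B, C, E, F, G, H, I, J, K, M, N, P, Q, R, S, T, U, V, W.

19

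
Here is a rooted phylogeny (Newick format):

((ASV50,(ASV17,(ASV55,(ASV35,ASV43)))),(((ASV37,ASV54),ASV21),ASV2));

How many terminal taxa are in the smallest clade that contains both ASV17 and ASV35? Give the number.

The MRCA of ASV17 and ASV35 is the node subtending (ASV17,(ASV55,(ASV35,ASV43))).
That clade contains 4 terminal taxa: ASV17, ASV35, ASV43, ASV55.

4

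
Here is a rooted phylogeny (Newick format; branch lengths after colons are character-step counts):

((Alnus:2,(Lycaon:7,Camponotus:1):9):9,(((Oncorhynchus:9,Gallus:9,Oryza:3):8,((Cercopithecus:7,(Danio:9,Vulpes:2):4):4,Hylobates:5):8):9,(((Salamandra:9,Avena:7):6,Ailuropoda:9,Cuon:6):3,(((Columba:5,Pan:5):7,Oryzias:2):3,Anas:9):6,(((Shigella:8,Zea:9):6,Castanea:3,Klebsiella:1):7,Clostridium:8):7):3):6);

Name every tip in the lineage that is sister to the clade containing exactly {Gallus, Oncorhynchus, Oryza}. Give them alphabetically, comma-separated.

The clade containing exactly {Gallus, Oncorhynchus, Oryza} attaches to the tree at the node subtending ((Oncorhynchus,Gallus,Oryza),((Cercopithecus,(Danio,Vulpes)),Hylobates)).
The other lineage descending from that same node — the sister group — is ((Cercopithecus,(Danio,Vulpes)),Hylobates); its 4 tips in alphabetical order are the answer.

Cercopithecus, Danio, Hylobates, Vulpes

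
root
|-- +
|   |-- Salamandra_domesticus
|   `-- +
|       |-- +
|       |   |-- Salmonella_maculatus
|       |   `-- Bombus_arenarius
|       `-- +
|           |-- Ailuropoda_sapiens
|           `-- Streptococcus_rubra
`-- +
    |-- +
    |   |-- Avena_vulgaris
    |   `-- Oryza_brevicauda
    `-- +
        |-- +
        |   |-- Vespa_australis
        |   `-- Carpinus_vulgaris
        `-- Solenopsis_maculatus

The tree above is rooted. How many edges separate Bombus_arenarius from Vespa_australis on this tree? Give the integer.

8

The MRCA of Bombus_arenarius and Vespa_australis is the root of the tree.
From Bombus_arenarius up to that node: 4 branches. From Vespa_australis up to the same node: 4 branches. Total: 4 + 4 = 8.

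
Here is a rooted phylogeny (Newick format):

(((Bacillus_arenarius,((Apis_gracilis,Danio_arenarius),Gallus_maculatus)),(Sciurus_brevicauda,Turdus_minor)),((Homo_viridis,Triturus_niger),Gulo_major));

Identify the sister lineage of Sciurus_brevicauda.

Sciurus_brevicauda attaches to the tree at the node subtending (Sciurus_brevicauda,Turdus_minor).
The other lineage descending from that same node — the sister group — is the single tip Turdus_minor.

Turdus_minor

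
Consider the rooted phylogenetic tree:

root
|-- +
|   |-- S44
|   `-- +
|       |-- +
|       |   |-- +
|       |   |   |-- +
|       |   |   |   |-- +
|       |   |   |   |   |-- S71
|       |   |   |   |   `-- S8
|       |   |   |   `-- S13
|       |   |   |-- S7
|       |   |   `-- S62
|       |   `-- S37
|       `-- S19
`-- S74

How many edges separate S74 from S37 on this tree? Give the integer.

The MRCA of S74 and S37 is the root of the tree.
From S74 up to that node: 1 branch. From S37 up to the same node: 4 branches. Total: 1 + 4 = 5.

5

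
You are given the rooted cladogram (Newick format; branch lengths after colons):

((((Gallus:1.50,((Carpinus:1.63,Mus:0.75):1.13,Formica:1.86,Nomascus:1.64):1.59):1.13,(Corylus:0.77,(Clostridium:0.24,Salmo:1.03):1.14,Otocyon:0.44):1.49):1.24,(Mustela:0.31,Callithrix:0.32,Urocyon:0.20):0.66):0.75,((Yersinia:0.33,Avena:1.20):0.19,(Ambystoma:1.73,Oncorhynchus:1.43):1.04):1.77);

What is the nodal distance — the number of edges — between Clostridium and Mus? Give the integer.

The MRCA of Clostridium and Mus is the node subtending ((Gallus,((Carpinus,Mus),Formica,Nomascus)),(Corylus,(Clostridium,Salmo),Otocyon)).
From Clostridium up to that node: 3 branches. From Mus up to the same node: 4 branches. Total: 3 + 4 = 7.

7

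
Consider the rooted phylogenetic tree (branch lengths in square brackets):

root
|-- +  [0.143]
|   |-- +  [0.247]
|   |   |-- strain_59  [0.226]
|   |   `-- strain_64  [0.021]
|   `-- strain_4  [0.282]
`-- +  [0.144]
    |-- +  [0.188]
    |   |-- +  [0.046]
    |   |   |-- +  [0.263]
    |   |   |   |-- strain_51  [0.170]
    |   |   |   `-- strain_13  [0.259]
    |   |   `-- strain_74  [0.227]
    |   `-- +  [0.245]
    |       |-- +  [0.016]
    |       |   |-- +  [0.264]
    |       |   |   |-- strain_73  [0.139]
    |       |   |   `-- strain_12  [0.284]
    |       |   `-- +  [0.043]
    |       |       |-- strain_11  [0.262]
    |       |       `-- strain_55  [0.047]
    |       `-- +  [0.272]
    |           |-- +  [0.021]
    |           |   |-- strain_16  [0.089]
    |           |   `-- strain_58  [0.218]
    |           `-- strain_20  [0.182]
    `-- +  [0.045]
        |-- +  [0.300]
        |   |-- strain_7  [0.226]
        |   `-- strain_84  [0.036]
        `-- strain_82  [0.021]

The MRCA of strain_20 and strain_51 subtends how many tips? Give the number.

The MRCA of strain_20 and strain_51 is the node subtending (((strain_51,strain_13),strain_74),(((strain_73,strain_12),(strain_11,strain_55)),((strain_16,strain_58),strain_20))).
That clade contains 10 terminal taxa: strain_11, strain_12, strain_13, strain_16, strain_20, strain_51, strain_55, strain_58, strain_73, strain_74.

10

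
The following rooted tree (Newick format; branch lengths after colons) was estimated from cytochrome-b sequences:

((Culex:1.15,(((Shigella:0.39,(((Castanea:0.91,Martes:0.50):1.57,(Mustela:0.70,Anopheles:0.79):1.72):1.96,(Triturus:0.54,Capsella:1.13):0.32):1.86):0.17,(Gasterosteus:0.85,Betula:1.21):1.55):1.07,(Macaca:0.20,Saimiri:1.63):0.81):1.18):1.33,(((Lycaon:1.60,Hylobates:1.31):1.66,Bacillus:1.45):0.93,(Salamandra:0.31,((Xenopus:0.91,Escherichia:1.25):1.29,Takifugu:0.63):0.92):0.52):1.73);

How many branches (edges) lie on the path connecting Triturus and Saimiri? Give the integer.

7

The MRCA of Triturus and Saimiri is the node subtending (((Shigella,(((Castanea,Martes),(Mustela,Anopheles)),(Triturus,Capsella))),(Gasterosteus,Betula)),(Macaca,Saimiri)).
From Triturus up to that node: 5 branches. From Saimiri up to the same node: 2 branches. Total: 5 + 2 = 7.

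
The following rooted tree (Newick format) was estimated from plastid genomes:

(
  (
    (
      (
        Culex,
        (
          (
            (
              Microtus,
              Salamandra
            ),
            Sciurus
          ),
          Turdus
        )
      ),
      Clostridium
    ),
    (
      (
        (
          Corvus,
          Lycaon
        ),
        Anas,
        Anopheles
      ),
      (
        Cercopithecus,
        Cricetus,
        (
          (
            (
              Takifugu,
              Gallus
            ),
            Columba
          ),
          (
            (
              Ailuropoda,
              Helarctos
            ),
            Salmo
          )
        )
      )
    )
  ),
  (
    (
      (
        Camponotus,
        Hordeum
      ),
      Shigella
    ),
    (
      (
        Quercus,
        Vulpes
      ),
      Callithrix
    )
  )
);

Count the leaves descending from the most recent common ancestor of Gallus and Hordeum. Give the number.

24

The MRCA of Gallus and Hordeum is the root, so the clade is the entire tree.
That clade contains 24 terminal taxa: Ailuropoda, Anas, Anopheles, Callithrix, Camponotus, Cercopithecus, Clostridium, Columba, Corvus, Cricetus, Culex, Gallus, Helarctos, Hordeum, Lycaon, Microtus, Quercus, Salamandra, Salmo, Sciurus, Shigella, Takifugu, Turdus, Vulpes.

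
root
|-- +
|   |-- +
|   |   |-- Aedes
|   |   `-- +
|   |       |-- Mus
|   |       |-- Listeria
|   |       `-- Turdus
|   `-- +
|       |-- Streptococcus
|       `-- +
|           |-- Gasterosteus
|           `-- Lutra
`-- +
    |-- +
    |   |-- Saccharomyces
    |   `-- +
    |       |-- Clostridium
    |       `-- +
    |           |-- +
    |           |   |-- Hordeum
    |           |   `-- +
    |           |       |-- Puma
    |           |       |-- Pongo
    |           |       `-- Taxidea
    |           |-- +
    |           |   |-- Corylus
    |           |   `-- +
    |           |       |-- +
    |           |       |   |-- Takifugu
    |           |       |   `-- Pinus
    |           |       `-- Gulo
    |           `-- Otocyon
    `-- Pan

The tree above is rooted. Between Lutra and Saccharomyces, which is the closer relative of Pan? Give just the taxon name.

Saccharomyces

The MRCA of Pan and Saccharomyces subtends ((Saccharomyces,(Clostridium,((Hordeum,(Puma,Pongo,Taxidea)),(Corylus,((Takifugu,Pinus),Gulo)),Otocyon))),Pan) (12 taxa).
The MRCA of Pan and Lutra is the root, subtending the entire tree (19 taxa).
The first is nested inside the second, so Pan shares a more recent common ancestor with Saccharomyces.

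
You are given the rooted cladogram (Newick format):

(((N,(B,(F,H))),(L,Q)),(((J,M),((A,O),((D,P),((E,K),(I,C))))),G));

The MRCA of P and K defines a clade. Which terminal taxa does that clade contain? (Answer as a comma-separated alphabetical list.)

C, D, E, I, K, P

Tracing P: it sits inside (D,P).
Tracing K: it sits inside (E,K).
The smallest clade enclosing both is ((D,P),((E,K),(I,C))); the answer is its 6 terminal taxa in alphabetical order.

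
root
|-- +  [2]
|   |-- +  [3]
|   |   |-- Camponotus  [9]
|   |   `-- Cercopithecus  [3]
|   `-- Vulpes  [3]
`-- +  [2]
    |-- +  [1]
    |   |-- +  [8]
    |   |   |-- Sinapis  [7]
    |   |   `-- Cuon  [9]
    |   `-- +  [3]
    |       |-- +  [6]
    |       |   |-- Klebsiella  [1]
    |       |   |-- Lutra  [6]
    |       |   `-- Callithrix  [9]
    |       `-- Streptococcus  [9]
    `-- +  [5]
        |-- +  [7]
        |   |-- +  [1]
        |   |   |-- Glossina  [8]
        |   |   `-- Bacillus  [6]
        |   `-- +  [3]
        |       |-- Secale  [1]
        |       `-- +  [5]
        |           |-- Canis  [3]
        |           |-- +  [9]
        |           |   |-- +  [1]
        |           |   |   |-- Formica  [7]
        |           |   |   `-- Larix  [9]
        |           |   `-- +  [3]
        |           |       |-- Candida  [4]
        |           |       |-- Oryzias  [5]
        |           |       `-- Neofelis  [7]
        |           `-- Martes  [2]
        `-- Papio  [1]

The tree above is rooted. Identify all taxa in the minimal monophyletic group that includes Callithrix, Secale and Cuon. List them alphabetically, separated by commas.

Tracing Callithrix: it sits inside (Klebsiella,Lutra,Callithrix).
Tracing Secale: it sits inside (Secale,(Canis,((Formica,Larix),(Candida,Oryzias,Neofelis)),Martes)).
Tracing Cuon: it sits inside (Sinapis,Cuon).
The smallest clade enclosing all 3 is (((Sinapis,Cuon),((Klebsiella,Lutra,Callithrix),Streptococcus)),(((Glossina,Bacillus),(Secale,(Canis,((Formica,Larix),(Candida,Oryzias,Neofelis)),Martes))),Papio)); the answer is its 17 terminal taxa in alphabetical order.

Bacillus, Callithrix, Candida, Canis, Cuon, Formica, Glossina, Klebsiella, Larix, Lutra, Martes, Neofelis, Oryzias, Papio, Secale, Sinapis, Streptococcus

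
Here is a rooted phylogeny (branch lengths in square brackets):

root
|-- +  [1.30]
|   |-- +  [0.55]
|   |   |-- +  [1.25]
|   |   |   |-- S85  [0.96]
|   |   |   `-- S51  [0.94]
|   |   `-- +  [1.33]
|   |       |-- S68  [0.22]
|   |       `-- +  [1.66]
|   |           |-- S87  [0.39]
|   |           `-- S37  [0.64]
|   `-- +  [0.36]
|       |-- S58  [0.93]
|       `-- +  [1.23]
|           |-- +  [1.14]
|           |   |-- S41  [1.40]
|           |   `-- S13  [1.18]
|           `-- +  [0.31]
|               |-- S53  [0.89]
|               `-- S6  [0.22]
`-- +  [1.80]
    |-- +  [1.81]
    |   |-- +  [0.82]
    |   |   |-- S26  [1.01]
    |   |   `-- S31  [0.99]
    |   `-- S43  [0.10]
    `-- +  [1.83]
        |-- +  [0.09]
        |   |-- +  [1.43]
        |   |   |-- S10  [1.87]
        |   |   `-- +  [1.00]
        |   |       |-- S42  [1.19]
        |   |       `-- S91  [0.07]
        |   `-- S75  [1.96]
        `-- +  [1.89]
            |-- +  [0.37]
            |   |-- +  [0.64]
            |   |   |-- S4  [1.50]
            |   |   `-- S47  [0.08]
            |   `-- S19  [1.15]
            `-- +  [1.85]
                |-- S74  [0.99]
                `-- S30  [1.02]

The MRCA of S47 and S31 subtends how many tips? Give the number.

The MRCA of S47 and S31 is the node subtending (((S26,S31),S43),(((S10,(S42,S91)),S75),(((S4,S47),S19),(S74,S30)))).
That clade contains 12 terminal taxa: S10, S19, S26, S30, S31, S4, S42, S43, S47, S74, S75, S91.

12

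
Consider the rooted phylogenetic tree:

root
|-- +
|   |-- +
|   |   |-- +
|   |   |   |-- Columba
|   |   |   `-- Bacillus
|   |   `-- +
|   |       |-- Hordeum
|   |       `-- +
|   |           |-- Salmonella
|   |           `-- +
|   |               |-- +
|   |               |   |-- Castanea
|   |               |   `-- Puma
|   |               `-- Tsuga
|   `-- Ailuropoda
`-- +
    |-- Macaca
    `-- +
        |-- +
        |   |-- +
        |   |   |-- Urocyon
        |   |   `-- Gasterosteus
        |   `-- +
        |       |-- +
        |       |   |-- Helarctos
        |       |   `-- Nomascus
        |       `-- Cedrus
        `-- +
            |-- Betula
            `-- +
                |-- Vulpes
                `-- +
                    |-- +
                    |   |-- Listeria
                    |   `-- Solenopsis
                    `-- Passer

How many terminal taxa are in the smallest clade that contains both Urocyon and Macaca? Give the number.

The MRCA of Urocyon and Macaca is the node subtending (Macaca,(((Urocyon,Gasterosteus),((Helarctos,Nomascus),Cedrus)),(Betula,(Vulpes,((Listeria,Solenopsis),Passer))))).
That clade contains 11 terminal taxa: Betula, Cedrus, Gasterosteus, Helarctos, Listeria, Macaca, Nomascus, Passer, Solenopsis, Urocyon, Vulpes.

11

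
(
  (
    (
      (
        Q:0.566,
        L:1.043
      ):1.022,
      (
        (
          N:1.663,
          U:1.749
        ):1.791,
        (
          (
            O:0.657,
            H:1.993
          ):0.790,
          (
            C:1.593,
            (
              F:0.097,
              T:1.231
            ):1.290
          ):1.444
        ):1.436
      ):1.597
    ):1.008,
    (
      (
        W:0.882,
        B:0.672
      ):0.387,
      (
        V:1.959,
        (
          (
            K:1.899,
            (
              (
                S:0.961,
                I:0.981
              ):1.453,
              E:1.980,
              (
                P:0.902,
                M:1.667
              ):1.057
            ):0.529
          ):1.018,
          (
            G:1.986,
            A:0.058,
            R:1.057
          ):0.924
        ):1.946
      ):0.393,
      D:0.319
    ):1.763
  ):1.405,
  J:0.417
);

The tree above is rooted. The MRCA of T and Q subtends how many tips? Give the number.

9

The MRCA of T and Q is the node subtending ((Q,L),((N,U),((O,H),(C,(F,T))))).
That clade contains 9 terminal taxa: C, F, H, L, N, O, Q, T, U.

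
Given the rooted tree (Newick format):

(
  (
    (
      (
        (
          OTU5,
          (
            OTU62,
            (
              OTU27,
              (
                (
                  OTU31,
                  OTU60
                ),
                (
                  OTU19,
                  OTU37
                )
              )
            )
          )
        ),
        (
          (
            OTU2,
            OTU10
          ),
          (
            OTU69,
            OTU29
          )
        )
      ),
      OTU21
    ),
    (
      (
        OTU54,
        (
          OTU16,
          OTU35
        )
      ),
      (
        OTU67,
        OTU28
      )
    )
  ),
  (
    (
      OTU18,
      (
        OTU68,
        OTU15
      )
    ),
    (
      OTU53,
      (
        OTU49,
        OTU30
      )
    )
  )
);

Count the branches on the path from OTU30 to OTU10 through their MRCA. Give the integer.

10

The MRCA of OTU30 and OTU10 is the root of the tree.
From OTU30 up to that node: 4 branches. From OTU10 up to the same node: 6 branches. Total: 4 + 6 = 10.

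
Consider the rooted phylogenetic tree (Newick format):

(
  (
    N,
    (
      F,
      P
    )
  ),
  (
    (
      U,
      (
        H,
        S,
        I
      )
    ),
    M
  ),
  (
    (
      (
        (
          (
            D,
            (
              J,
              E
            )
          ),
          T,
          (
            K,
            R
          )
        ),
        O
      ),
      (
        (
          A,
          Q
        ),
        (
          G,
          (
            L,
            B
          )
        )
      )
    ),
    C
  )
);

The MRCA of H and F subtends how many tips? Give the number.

The MRCA of H and F is the root, so the clade is the entire tree.
That clade contains 21 terminal taxa: A, B, C, D, E, F, G, H, I, J, K, L, M, N, O, P, Q, R, S, T, U.

21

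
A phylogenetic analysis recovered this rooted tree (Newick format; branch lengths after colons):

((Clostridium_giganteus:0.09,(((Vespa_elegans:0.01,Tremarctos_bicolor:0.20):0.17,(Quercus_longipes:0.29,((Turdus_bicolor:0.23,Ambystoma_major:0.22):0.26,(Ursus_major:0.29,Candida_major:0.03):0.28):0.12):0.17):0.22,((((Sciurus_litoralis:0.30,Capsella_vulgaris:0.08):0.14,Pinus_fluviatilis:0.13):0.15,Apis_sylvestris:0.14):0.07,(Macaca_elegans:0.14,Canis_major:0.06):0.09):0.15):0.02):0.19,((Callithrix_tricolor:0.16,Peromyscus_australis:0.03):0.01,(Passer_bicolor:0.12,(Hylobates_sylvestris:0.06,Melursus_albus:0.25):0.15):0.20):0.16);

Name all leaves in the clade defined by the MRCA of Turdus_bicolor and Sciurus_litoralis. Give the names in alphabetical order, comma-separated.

Tracing Turdus_bicolor: it sits inside (Turdus_bicolor,Ambystoma_major).
Tracing Sciurus_litoralis: it sits inside (Sciurus_litoralis,Capsella_vulgaris).
The smallest clade enclosing both is (((Vespa_elegans,Tremarctos_bicolor),(Quercus_longipes,((Turdus_bicolor,Ambystoma_major),(Ursus_major,Candida_major)))),((((Sciurus_litoralis,Capsella_vulgaris),Pinus_fluviatilis),Apis_sylvestris),(Macaca_elegans,Canis_major))); the answer is its 13 terminal taxa in alphabetical order.

Ambystoma_major, Apis_sylvestris, Candida_major, Canis_major, Capsella_vulgaris, Macaca_elegans, Pinus_fluviatilis, Quercus_longipes, Sciurus_litoralis, Tremarctos_bicolor, Turdus_bicolor, Ursus_major, Vespa_elegans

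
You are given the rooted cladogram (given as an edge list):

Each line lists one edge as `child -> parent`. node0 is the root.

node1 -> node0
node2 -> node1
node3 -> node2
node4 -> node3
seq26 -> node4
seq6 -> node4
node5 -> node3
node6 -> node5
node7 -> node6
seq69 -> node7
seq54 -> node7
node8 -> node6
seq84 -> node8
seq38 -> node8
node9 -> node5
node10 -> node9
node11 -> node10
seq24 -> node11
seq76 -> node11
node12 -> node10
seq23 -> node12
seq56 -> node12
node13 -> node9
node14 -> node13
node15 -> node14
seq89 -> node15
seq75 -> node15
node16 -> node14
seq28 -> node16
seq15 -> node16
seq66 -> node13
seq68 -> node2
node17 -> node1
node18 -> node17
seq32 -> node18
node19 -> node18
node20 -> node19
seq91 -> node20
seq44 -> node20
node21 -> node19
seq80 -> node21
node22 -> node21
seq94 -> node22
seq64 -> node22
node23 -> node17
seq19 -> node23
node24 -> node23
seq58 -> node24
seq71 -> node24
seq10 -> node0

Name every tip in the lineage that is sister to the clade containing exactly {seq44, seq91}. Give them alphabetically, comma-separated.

The clade containing exactly {seq44, seq91} attaches to the tree at the node subtending ((seq91,seq44),(seq80,(seq94,seq64))).
The other lineage descending from that same node — the sister group — is (seq80,(seq94,seq64)); its 3 tips in alphabetical order are the answer.

seq64, seq80, seq94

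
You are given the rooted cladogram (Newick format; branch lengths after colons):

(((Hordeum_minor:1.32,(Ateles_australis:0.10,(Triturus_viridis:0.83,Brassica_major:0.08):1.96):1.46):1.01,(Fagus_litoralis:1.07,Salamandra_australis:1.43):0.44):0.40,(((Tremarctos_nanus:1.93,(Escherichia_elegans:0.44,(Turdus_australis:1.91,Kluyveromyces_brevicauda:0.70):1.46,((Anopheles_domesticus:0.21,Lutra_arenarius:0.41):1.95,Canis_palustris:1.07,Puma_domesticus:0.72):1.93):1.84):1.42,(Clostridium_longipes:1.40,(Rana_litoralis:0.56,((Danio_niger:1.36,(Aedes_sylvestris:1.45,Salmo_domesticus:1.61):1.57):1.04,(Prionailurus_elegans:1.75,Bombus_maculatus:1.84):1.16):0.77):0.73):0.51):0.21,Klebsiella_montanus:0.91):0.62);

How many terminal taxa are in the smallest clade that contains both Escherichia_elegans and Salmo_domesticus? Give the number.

15

The MRCA of Escherichia_elegans and Salmo_domesticus is the node subtending ((Tremarctos_nanus,(Escherichia_elegans,(Turdus_australis,Kluyveromyces_brevicauda),((Anopheles_domesticus,Lutra_arenarius),Canis_palustris,Puma_domesticus))),(Clostridium_longipes,(Rana_litoralis,((Danio_niger,(Aedes_sylvestris,Salmo_domesticus)),(Prionailurus_elegans,Bombus_maculatus))))).
That clade contains 15 terminal taxa: Aedes_sylvestris, Anopheles_domesticus, Bombus_maculatus, Canis_palustris, Clostridium_longipes, Danio_niger, Escherichia_elegans, Kluyveromyces_brevicauda, Lutra_arenarius, Prionailurus_elegans, Puma_domesticus, Rana_litoralis, Salmo_domesticus, Tremarctos_nanus, Turdus_australis.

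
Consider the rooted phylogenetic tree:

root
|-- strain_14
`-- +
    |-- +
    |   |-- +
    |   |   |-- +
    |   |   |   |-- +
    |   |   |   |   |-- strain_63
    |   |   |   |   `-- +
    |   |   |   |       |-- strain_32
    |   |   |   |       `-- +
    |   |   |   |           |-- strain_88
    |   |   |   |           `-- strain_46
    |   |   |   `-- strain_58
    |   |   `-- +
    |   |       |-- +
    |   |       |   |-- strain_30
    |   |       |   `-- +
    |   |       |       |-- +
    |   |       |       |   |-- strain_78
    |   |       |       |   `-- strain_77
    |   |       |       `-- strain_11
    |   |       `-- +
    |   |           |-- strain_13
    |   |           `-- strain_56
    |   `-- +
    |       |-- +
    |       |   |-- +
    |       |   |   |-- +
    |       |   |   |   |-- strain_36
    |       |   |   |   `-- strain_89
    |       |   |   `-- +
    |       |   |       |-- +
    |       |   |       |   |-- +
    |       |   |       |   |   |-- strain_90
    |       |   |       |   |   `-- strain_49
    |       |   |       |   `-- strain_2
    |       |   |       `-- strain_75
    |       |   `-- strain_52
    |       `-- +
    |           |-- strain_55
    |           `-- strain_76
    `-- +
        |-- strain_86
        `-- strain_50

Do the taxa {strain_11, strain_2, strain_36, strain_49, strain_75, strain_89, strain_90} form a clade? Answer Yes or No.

The MRCA of the listed taxa subtends ((((strain_63,(strain_32,(strain_88,strain_46))),strain_58),((strain_30,((strain_78,strain_77),strain_11)),(strain_13,strain_56))),((((strain_36,strain_89),(((strain_90,strain_49),strain_2),strain_75)),strain_52),(strain_55,strain_76))).
That clade also contains strain_13, strain_30, strain_32, strain_46, strain_52, strain_55, strain_56, strain_58, strain_63, strain_76, strain_77, strain_78, strain_88, which are not in the proposed group, so the group is not monophyletic.

No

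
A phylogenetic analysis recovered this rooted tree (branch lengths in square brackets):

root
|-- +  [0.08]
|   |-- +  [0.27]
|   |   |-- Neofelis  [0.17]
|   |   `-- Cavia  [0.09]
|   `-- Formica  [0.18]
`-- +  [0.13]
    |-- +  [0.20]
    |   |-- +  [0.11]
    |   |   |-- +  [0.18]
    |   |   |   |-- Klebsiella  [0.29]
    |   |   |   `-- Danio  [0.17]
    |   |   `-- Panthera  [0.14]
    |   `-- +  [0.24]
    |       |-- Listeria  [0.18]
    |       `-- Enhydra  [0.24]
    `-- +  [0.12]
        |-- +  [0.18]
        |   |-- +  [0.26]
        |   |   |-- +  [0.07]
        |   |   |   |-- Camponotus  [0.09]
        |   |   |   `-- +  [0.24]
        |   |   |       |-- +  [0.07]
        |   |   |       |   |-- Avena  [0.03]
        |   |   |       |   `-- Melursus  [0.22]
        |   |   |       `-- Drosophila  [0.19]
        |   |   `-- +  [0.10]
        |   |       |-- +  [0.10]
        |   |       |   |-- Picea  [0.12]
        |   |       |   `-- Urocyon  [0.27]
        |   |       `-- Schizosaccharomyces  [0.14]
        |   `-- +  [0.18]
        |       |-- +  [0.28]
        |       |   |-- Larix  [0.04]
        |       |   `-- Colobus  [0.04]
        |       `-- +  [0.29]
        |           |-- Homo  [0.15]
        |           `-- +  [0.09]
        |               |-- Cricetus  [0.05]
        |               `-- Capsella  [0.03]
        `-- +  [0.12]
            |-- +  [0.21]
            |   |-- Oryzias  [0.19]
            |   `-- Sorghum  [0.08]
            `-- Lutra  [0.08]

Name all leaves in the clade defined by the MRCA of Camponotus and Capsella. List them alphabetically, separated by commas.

Tracing Camponotus: it sits inside (Camponotus,((Avena,Melursus),Drosophila)).
Tracing Capsella: it sits inside (Cricetus,Capsella).
The smallest clade enclosing both is (((Camponotus,((Avena,Melursus),Drosophila)),((Picea,Urocyon),Schizosaccharomyces)),((Larix,Colobus),(Homo,(Cricetus,Capsella)))); the answer is its 12 terminal taxa in alphabetical order.

Avena, Camponotus, Capsella, Colobus, Cricetus, Drosophila, Homo, Larix, Melursus, Picea, Schizosaccharomyces, Urocyon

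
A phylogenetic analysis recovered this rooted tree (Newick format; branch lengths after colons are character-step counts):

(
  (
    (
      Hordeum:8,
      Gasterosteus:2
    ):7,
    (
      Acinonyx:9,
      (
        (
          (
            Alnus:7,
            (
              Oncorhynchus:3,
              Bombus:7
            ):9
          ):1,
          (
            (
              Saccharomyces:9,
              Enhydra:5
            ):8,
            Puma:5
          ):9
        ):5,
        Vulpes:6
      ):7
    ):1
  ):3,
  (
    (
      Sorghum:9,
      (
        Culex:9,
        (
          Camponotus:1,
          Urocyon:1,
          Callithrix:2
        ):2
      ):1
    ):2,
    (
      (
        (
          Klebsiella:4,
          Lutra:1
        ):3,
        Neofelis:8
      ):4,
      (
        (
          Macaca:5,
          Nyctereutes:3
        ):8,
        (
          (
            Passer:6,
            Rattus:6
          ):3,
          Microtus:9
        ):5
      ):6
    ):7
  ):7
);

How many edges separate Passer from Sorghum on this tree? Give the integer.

The MRCA of Passer and Sorghum is the node subtending ((Sorghum,(Culex,(Camponotus,Urocyon,Callithrix))),(((Klebsiella,Lutra),Neofelis),((Macaca,Nyctereutes),((Passer,Rattus),Microtus)))).
From Passer up to that node: 5 branches. From Sorghum up to the same node: 2 branches. Total: 5 + 2 = 7.

7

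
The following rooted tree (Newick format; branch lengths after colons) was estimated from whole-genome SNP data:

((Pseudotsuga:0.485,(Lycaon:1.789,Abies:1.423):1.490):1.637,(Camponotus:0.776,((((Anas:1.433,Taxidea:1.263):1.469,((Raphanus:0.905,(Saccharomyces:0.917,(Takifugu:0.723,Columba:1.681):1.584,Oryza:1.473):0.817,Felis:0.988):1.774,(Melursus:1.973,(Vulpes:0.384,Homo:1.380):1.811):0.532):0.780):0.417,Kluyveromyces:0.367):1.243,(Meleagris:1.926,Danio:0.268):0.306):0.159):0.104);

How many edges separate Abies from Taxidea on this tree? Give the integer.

The MRCA of Abies and Taxidea is the root of the tree.
From Abies up to that node: 3 branches. From Taxidea up to the same node: 6 branches. Total: 3 + 6 = 9.

9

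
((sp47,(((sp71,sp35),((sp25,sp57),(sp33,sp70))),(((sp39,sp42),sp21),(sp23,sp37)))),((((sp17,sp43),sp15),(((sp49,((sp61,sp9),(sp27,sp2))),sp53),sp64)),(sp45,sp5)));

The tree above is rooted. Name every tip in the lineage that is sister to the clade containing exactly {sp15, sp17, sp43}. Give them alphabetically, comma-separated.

The clade containing exactly {sp15, sp17, sp43} attaches to the tree at the node subtending (((sp17,sp43),sp15),(((sp49,((sp61,sp9),(sp27,sp2))),sp53),sp64)).
The other lineage descending from that same node — the sister group — is (((sp49,((sp61,sp9),(sp27,sp2))),sp53),sp64); its 7 tips in alphabetical order are the answer.

sp2, sp27, sp49, sp53, sp61, sp64, sp9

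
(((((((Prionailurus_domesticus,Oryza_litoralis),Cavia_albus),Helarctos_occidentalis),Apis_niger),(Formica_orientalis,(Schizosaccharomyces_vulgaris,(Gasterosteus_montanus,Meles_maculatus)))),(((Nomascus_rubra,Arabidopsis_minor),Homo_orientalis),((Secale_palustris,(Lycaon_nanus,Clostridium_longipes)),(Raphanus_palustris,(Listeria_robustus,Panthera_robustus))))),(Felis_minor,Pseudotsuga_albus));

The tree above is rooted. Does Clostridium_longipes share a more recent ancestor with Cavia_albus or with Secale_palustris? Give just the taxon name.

Secale_palustris

The MRCA of Clostridium_longipes and Secale_palustris subtends (Secale_palustris,(Lycaon_nanus,Clostridium_longipes)) (3 taxa).
The MRCA of Clostridium_longipes and Cavia_albus subtends ((((((Prionailurus_domesticus,Oryza_litoralis),Cavia_albus),Helarctos_occidentalis),Apis_niger),(Formica_orientalis,(Schizosaccharomyces_vulgaris,(Gasterosteus_montanus,Meles_maculatus)))),(((Nomascus_rubra,Arabidopsis_minor),Homo_orientalis),((Secale_palustris,(Lycaon_nanus,Clostridium_longipes)),(Raphanus_palustris,(Listeria_robustus,Panthera_robustus))))) (18 taxa).
The first is nested inside the second, so Clostridium_longipes shares a more recent common ancestor with Secale_palustris.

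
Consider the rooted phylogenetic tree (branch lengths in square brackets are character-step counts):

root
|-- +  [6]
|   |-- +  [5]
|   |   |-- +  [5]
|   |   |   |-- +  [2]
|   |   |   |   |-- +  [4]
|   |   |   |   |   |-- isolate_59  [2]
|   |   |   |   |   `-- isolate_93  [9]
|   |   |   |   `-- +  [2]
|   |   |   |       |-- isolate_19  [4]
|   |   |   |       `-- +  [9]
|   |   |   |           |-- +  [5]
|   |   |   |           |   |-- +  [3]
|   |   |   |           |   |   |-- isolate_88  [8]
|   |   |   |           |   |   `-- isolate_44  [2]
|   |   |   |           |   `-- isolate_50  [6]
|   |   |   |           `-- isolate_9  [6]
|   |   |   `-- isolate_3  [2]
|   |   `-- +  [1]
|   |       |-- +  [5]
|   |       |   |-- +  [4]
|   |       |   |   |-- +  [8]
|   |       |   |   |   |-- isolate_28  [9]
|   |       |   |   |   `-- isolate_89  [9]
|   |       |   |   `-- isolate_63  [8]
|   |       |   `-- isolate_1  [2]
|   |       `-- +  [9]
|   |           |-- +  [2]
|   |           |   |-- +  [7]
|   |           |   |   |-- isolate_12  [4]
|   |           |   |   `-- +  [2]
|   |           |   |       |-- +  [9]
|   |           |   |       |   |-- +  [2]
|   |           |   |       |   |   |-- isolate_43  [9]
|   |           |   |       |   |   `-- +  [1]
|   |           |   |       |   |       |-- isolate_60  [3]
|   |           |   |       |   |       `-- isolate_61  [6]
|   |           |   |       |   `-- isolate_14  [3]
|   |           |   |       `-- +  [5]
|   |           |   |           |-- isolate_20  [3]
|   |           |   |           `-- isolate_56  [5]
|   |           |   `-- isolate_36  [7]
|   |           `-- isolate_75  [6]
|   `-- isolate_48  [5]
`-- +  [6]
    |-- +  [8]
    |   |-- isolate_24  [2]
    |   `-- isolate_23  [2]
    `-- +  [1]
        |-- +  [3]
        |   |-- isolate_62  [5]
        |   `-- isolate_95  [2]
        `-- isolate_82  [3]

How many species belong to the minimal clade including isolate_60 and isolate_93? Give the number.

The MRCA of isolate_60 and isolate_93 is the node subtending ((((isolate_59,isolate_93),(isolate_19,(((isolate_88,isolate_44),isolate_50),isolate_9))),isolate_3),((((isolate_28,isolate_89),isolate_63),isolate_1),(((isolate_12,(((isolate_43,(isolate_60,isolate_61)),isolate_14),(isolate_20,isolate_56))),isolate_36),isolate_75))).
That clade contains 21 terminal taxa: isolate_1, isolate_12, isolate_14, isolate_19, isolate_20, isolate_28, isolate_3, isolate_36, isolate_43, isolate_44, isolate_50, isolate_56, isolate_59, isolate_60, isolate_61, isolate_63, isolate_75, isolate_88, isolate_89, isolate_9, isolate_93.

21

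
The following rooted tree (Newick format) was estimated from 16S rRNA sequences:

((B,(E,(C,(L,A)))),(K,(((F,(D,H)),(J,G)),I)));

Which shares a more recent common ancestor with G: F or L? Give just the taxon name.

The MRCA of G and F subtends ((F,(D,H)),(J,G)) (5 taxa).
The MRCA of G and L is the root, subtending the entire tree (12 taxa).
The first is nested inside the second, so G shares a more recent common ancestor with F.

F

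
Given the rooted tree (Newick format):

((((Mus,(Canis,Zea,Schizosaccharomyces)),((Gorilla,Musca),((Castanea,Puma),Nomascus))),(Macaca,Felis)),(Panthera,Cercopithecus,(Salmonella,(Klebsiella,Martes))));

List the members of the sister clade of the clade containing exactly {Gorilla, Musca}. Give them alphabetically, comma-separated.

Castanea, Nomascus, Puma

The clade containing exactly {Gorilla, Musca} attaches to the tree at the node subtending ((Gorilla,Musca),((Castanea,Puma),Nomascus)).
The other lineage descending from that same node — the sister group — is ((Castanea,Puma),Nomascus); its 3 tips in alphabetical order are the answer.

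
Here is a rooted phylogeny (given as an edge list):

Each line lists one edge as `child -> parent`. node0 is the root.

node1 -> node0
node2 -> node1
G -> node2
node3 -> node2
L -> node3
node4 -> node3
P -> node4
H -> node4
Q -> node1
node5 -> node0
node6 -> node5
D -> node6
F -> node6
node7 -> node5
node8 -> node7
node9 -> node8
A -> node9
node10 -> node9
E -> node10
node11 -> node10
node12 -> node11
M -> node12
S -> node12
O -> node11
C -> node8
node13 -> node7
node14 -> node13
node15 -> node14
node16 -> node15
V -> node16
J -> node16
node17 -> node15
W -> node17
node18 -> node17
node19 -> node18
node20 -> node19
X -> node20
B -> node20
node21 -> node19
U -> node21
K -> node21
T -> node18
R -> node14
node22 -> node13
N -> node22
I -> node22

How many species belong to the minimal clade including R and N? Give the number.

11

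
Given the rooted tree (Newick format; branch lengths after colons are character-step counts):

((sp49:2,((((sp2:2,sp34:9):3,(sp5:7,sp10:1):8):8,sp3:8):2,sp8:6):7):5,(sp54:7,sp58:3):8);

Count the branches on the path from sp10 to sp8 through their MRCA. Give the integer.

The MRCA of sp10 and sp8 is the node subtending ((((sp2,sp34),(sp5,sp10)),sp3),sp8).
From sp10 up to that node: 4 branches. From sp8 up to the same node: 1 branch. Total: 4 + 1 = 5.

5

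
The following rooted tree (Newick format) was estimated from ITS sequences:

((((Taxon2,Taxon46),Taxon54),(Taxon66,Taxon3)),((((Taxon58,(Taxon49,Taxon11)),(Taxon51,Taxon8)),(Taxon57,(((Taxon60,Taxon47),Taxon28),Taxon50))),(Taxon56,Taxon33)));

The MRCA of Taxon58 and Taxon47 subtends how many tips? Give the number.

The MRCA of Taxon58 and Taxon47 is the node subtending (((Taxon58,(Taxon49,Taxon11)),(Taxon51,Taxon8)),(Taxon57,(((Taxon60,Taxon47),Taxon28),Taxon50))).
That clade contains 10 terminal taxa: Taxon11, Taxon28, Taxon47, Taxon49, Taxon50, Taxon51, Taxon57, Taxon58, Taxon60, Taxon8.

10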